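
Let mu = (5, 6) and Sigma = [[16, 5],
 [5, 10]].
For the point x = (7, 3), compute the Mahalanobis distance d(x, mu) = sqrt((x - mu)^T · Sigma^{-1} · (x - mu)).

Step 1 — centre the observation: (x - mu) = (2, -3).

Step 2 — invert Sigma. det(Sigma) = 16·10 - (5)² = 135.
  Sigma^{-1} = (1/det) · [[d, -b], [-b, a]] = [[0.0741, -0.037],
 [-0.037, 0.1185]].

Step 3 — form the quadratic (x - mu)^T · Sigma^{-1} · (x - mu):
  Sigma^{-1} · (x - mu) = (0.2593, -0.4296).
  (x - mu)^T · [Sigma^{-1} · (x - mu)] = (2)·(0.2593) + (-3)·(-0.4296) = 1.8074.

Step 4 — take square root: d = √(1.8074) ≈ 1.3444.

d(x, mu) = √(1.8074) ≈ 1.3444


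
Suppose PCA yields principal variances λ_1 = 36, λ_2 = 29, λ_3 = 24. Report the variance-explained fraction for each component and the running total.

Step 1 — total variance = trace(Sigma) = Σ λ_i = 36 + 29 + 24 = 89.

Step 2 — fraction explained by component i = λ_i / Σ λ:
  PC1: 36/89 = 0.4045
  PC2: 29/89 = 0.3258
  PC3: 24/89 = 0.2697

Step 3 — cumulative fraction after k components = (λ_1 + ... + λ_k) / Σ λ:
  k = 1: 36/89 = 0.4045
  k = 2: (36 + 29)/89 = 65/89 = 0.7303
  k = 3: (36 + 29 + 24)/89 = 89/89 = 1

Summary (fraction, with percent):

explained: PC1 0.4045 (40.45%), PC2 0.3258 (32.58%), PC3 0.2697 (26.97%);  cumulative: 0.4045, 0.7303, 1


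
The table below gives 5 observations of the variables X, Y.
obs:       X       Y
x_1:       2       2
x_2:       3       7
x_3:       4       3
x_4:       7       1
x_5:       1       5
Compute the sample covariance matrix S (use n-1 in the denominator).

Step 1 — column means:
  mean(X) = (2 + 3 + 4 + 7 + 1) / 5 = 17/5 = 3.4
  mean(Y) = (2 + 7 + 3 + 1 + 5) / 5 = 18/5 = 3.6

Step 2 — sample covariance S[i,j] = (1/(n-1)) · Σ_k (x_{k,i} - mean_i) · (x_{k,j} - mean_j), with n-1 = 4.
  S[X,X] = ((-1.4)·(-1.4) + (-0.4)·(-0.4) + (0.6)·(0.6) + (3.6)·(3.6) + (-2.4)·(-2.4)) / 4 = 21.2/4 = 5.3
  S[X,Y] = ((-1.4)·(-1.6) + (-0.4)·(3.4) + (0.6)·(-0.6) + (3.6)·(-2.6) + (-2.4)·(1.4)) / 4 = -12.2/4 = -3.05
  S[Y,Y] = ((-1.6)·(-1.6) + (3.4)·(3.4) + (-0.6)·(-0.6) + (-2.6)·(-2.6) + (1.4)·(1.4)) / 4 = 23.2/4 = 5.8

S is symmetric (S[j,i] = S[i,j]). Assembling:

S = [[5.3, -3.05],
 [-3.05, 5.8]]


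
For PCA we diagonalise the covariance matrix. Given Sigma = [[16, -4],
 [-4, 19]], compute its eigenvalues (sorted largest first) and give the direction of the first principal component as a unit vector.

Step 1 — characteristic polynomial of 2×2 Sigma:
  det(Sigma - λI) = λ² - trace · λ + det = 0.
  trace = 16 + 19 = 35, det = 16·19 - (-4)² = 288.
Step 2 — discriminant:
  Δ = trace² - 4·det = 1225 - 1152 = 73.
Step 3 — eigenvalues:
  λ = (trace ± √Δ)/2 = (35 ± 8.544)/2,
  λ_1 = 21.772,  λ_2 = 13.228.

Step 4 — unit eigenvector for λ_1: solve (Sigma - λ_1 I)v = 0. First row:
  (16 - 21.772)·v_x + (-4)·v_y = 0, i.e. (-5.772)·v_x + (-4)·v_y = 0,
  so v ∝ (b, λ_1 - a) = (-4, 5.772); multiply by -1 so the first entry is positive: u = (4, -5.772).
  ||u|| = √((4)² + (-5.772)²) = √(49.316) ≈ 7.0225,
  v_1 = u/||u|| ≈ (0.5696, -0.8219) (||v_1|| = 1).

λ_1 = 21.772,  λ_2 = 13.228;  v_1 ≈ (0.5696, -0.8219)


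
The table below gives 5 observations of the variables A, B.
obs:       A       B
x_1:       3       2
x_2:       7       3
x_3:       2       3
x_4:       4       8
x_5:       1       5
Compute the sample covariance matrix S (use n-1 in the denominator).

Step 1 — column means:
  mean(A) = (3 + 7 + 2 + 4 + 1) / 5 = 17/5 = 3.4
  mean(B) = (2 + 3 + 3 + 8 + 5) / 5 = 21/5 = 4.2

Step 2 — sample covariance S[i,j] = (1/(n-1)) · Σ_k (x_{k,i} - mean_i) · (x_{k,j} - mean_j), with n-1 = 4.
  S[A,A] = ((-0.4)·(-0.4) + (3.6)·(3.6) + (-1.4)·(-1.4) + (0.6)·(0.6) + (-2.4)·(-2.4)) / 4 = 21.2/4 = 5.3
  S[A,B] = ((-0.4)·(-2.2) + (3.6)·(-1.2) + (-1.4)·(-1.2) + (0.6)·(3.8) + (-2.4)·(0.8)) / 4 = -1.4/4 = -0.35
  S[B,B] = ((-2.2)·(-2.2) + (-1.2)·(-1.2) + (-1.2)·(-1.2) + (3.8)·(3.8) + (0.8)·(0.8)) / 4 = 22.8/4 = 5.7

S is symmetric (S[j,i] = S[i,j]). Assembling:

S = [[5.3, -0.35],
 [-0.35, 5.7]]


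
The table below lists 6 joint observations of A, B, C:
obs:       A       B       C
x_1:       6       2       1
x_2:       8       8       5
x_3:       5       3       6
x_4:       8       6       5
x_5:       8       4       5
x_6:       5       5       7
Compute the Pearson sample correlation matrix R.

Step 1 — column means:
  mean(A) = (6 + 8 + 5 + 8 + 8 + 5) / 6 = 40/6 = 6.6667
  mean(B) = (2 + 8 + 3 + 6 + 4 + 5) / 6 = 28/6 = 4.6667
  mean(C) = (1 + 5 + 6 + 5 + 5 + 7) / 6 = 29/6 = 4.8333

Step 2 — sample variances and covariances s[i,j] = (1/(n-1)) · Σ_k (x_{k,i} - mean_i) · (x_{k,j} - mean_j), with n-1 = 5:
  s[A,A] = ((-0.6667)·(-0.6667) + (1.3333)·(1.3333) + (-1.6667)·(-1.6667) + (1.3333)·(1.3333) + (1.3333)·(1.3333) + (-1.6667)·(-1.6667)) / 5 = 11.3333/5 = 2.2667
  s[A,B] = ((-0.6667)·(-2.6667) + (1.3333)·(3.3333) + (-1.6667)·(-1.6667) + (1.3333)·(1.3333) + (1.3333)·(-0.6667) + (-1.6667)·(0.3333)) / 5 = 9.3333/5 = 1.8667
  s[A,C] = ((-0.6667)·(-3.8333) + (1.3333)·(0.1667) + (-1.6667)·(1.1667) + (1.3333)·(0.1667) + (1.3333)·(0.1667) + (-1.6667)·(2.1667)) / 5 = -2.3333/5 = -0.4667
  s[B,B] = ((-2.6667)·(-2.6667) + (3.3333)·(3.3333) + (-1.6667)·(-1.6667) + (1.3333)·(1.3333) + (-0.6667)·(-0.6667) + (0.3333)·(0.3333)) / 5 = 23.3333/5 = 4.6667
  s[B,C] = ((-2.6667)·(-3.8333) + (3.3333)·(0.1667) + (-1.6667)·(1.1667) + (1.3333)·(0.1667) + (-0.6667)·(0.1667) + (0.3333)·(2.1667)) / 5 = 9.6667/5 = 1.9333
  s[C,C] = ((-3.8333)·(-3.8333) + (0.1667)·(0.1667) + (1.1667)·(1.1667) + (0.1667)·(0.1667) + (0.1667)·(0.1667) + (2.1667)·(2.1667)) / 5 = 20.8333/5 = 4.1667
  Sample standard deviations s_i = √(s[i,i]):
  s(A) = √(2.2667) = 1.5055
  s(B) = √(4.6667) = 2.1602
  s(C) = √(4.1667) = 2.0412

Step 3 — r_{ij} = s_{ij} / (s_i · s_j):
  r[A,A] = 1 (diagonal).
  r[A,B] = 1.8667 / (1.5055 · 2.1602) = 1.8667 / 3.2523 = 0.5739
  r[A,C] = -0.4667 / (1.5055 · 2.0412) = -0.4667 / 3.0732 = -0.1519
  r[B,B] = 1 (diagonal).
  r[B,C] = 1.9333 / (2.1602 · 2.0412) = 1.9333 / 4.4096 = 0.4384
  r[C,C] = 1 (diagonal).

R is symmetric with unit diagonal. Assembling:

R = [[1, 0.5739, -0.1519],
 [0.5739, 1, 0.4384],
 [-0.1519, 0.4384, 1]]


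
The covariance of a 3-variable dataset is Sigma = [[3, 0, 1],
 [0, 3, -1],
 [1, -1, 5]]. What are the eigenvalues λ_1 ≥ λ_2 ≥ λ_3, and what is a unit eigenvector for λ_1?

Step 1 — characteristic polynomial p(λ) = det(λI - Sigma) = λ³ - tr·λ² + c_1·λ - det, where tr = trace, c_1 = sum of the principal 2×2 minors, det = det(Sigma):
  tr = 3 + 3 + 5 = 11,
  c_1 = (3·3 - (0)²) + (3·5 - (1)²) + (3·5 - (-1)²) = 9 + 14 + 14 = 37,
  det = 3·(3·5 - (-1)²) - (0)·((0)·5 - (-1)·(1)) + (1)·((0)·(-1) - 3·(1)) = 3·(14) - (0)·(1) + (1)·(-3) = 39.
  So p(λ) = λ³ - 11λ² + 37λ - 39.
Step 2 — look for an integer root (rational root theorem: any rational root is an integer divisor of 39). Testing λ = 3:
  p(3) = 27 - 99 + 111 - 39 = 0  ✓
  Dividing out (λ - 3): p(λ) = (λ - 3)(λ² - 8λ + 13).
Step 3 — remaining eigenvalues from the quadratic λ² - 8λ + 13 = 0:
  Δ = 8² - 4·13 = 64 - 52 = 12,  λ = (8 ± √12)/2 = (8 ± 3.4641)/2 ≈ 5.7321 or 2.2679.
  Sorted: λ_1 = 5.7321,  λ_2 = 3,  λ_3 = 2.2679  (check: sum = 11 = tr ✓).

Step 4 — unit eigenvector for λ_1 ≈ 5.7321: v spans the null space of (Sigma - λ_1 I), whose rows are
  r_1 = (-2.7321, 0, 1),  r_2 = (0, -2.7321, -1),  r_3 = (1, -1, -0.7321).
  v is orthogonal to every row, so take v ∝ r_1 × r_2 = ((0)·(-1) - (1)·(-2.7321), (1)·(0) - (-2.7321)·(-1), (-2.7321)·(-2.7321) - (0)·(0)) ≈ (2.7321, -2.7321, 7.4641).
  Let u = (2.7321, -2.7321, 7.4641).
  ||u|| = √((2.7321)² + (-2.7321)² + (7.4641)²) = √(70.641) ≈ 8.4048,  v_1 = u/||u|| ≈ (0.3251, -0.3251, 0.8881) (||v_1|| = 1).

λ_1 = 5.7321,  λ_2 = 3,  λ_3 = 2.2679;  v_1 ≈ (0.3251, -0.3251, 0.8881)


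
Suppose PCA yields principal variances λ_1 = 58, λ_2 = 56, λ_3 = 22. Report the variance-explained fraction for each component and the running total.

Step 1 — total variance = trace(Sigma) = Σ λ_i = 58 + 56 + 22 = 136.

Step 2 — fraction explained by component i = λ_i / Σ λ:
  PC1: 58/136 = 0.4265
  PC2: 56/136 = 0.4118
  PC3: 22/136 = 0.1618

Step 3 — cumulative fraction after k components = (λ_1 + ... + λ_k) / Σ λ:
  k = 1: 58/136 = 0.4265
  k = 2: (58 + 56)/136 = 114/136 = 0.8382
  k = 3: (58 + 56 + 22)/136 = 136/136 = 1

Summary (fraction, with percent):

explained: PC1 0.4265 (42.65%), PC2 0.4118 (41.18%), PC3 0.1618 (16.18%);  cumulative: 0.4265, 0.8382, 1


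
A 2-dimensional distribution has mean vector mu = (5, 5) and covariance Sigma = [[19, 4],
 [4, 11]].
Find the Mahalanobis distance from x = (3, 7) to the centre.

Step 1 — centre the observation: (x - mu) = (-2, 2).

Step 2 — invert Sigma. det(Sigma) = 19·11 - (4)² = 193.
  Sigma^{-1} = (1/det) · [[d, -b], [-b, a]] = [[0.057, -0.0207],
 [-0.0207, 0.0984]].

Step 3 — form the quadratic (x - mu)^T · Sigma^{-1} · (x - mu):
  Sigma^{-1} · (x - mu) = (-0.1554, 0.2383).
  (x - mu)^T · [Sigma^{-1} · (x - mu)] = (-2)·(-0.1554) + (2)·(0.2383) = 0.7876.

Step 4 — take square root: d = √(0.7876) ≈ 0.8874.

d(x, mu) = √(0.7876) ≈ 0.8874


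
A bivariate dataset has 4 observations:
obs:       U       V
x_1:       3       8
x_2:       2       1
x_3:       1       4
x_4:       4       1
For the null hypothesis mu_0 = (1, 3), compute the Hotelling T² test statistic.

Step 1 — sample mean vector:
  mean(U) = (3 + 2 + 1 + 4) / 4 = 10/4 = 2.5
  mean(V) = (8 + 1 + 4 + 1) / 4 = 14/4 = 3.5
  x̄ = (2.5, 3.5),  deviation x̄ - mu_0 = (2.5, 3.5) - (1, 3) = (1.5, 0.5).

Step 2 — sample covariance matrix, S[i,j] = (1/(n-1)) · Σ_k (x_{k,i} - mean_i) · (x_{k,j} - mean_j), divisor n-1 = 3:
  S[U,U] = ((0.5)·(0.5) + (-0.5)·(-0.5) + (-1.5)·(-1.5) + (1.5)·(1.5)) / 3 = 5/3 = 1.6667
  S[U,V] = ((0.5)·(4.5) + (-0.5)·(-2.5) + (-1.5)·(0.5) + (1.5)·(-2.5)) / 3 = -1/3 = -0.3333
  S[V,V] = ((4.5)·(4.5) + (-2.5)·(-2.5) + (0.5)·(0.5) + (-2.5)·(-2.5)) / 3 = 33/3 = 11
  S = [[1.6667, -0.3333],
 [-0.3333, 11]].

Step 3 — invert S. det(S) = 1.6667·11 - (-0.3333)² = 18.2222.
  S^{-1} = (1/det) · [[d, -b], [-b, a]] = [[0.6037, 0.0183],
 [0.0183, 0.0915]].

Step 4 — quadratic form (x̄ - mu_0)^T · S^{-1} · (x̄ - mu_0):
  S^{-1} · (x̄ - mu_0) = (0.9146, 0.0732),
  (x̄ - mu_0)^T · [...] = (1.5)·(0.9146) + (0.5)·(0.0732) = 1.4085.

Step 5 — scale by n: T² = 4 · 1.4085 = 5.6341.

T² ≈ 5.6341


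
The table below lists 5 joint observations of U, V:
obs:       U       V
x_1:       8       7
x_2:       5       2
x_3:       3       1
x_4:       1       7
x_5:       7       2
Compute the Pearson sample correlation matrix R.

Step 1 — column means:
  mean(U) = (8 + 5 + 3 + 1 + 7) / 5 = 24/5 = 4.8
  mean(V) = (7 + 2 + 1 + 7 + 2) / 5 = 19/5 = 3.8

Step 2 — sample variances and covariances s[i,j] = (1/(n-1)) · Σ_k (x_{k,i} - mean_i) · (x_{k,j} - mean_j), with n-1 = 4:
  s[U,U] = ((3.2)·(3.2) + (0.2)·(0.2) + (-1.8)·(-1.8) + (-3.8)·(-3.8) + (2.2)·(2.2)) / 4 = 32.8/4 = 8.2
  s[U,V] = ((3.2)·(3.2) + (0.2)·(-1.8) + (-1.8)·(-2.8) + (-3.8)·(3.2) + (2.2)·(-1.8)) / 4 = -1.2/4 = -0.3
  s[V,V] = ((3.2)·(3.2) + (-1.8)·(-1.8) + (-2.8)·(-2.8) + (3.2)·(3.2) + (-1.8)·(-1.8)) / 4 = 34.8/4 = 8.7
  Sample standard deviations s_i = √(s[i,i]):
  s(U) = √(8.2) = 2.8636
  s(V) = √(8.7) = 2.9496

Step 3 — r_{ij} = s_{ij} / (s_i · s_j):
  r[U,U] = 1 (diagonal).
  r[U,V] = -0.3 / (2.8636 · 2.9496) = -0.3 / 8.4463 = -0.0355
  r[V,V] = 1 (diagonal).

R is symmetric with unit diagonal. Assembling:

R = [[1, -0.0355],
 [-0.0355, 1]]


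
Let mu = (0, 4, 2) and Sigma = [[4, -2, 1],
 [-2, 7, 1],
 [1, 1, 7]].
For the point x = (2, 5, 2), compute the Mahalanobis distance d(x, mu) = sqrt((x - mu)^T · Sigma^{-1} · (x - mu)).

Step 1 — centre the observation: (x - mu) = (2, 1, 0).

Step 2 — invert Sigma (cofactor / det for 3×3, or solve directly):
  Sigma^{-1} = [[0.3137, 0.098, -0.0588],
 [0.098, 0.1765, -0.0392],
 [-0.0588, -0.0392, 0.1569]].

Step 3 — form the quadratic (x - mu)^T · Sigma^{-1} · (x - mu):
  Sigma^{-1} · (x - mu) = (0.7255, 0.3725, -0.1569).
  (x - mu)^T · [Sigma^{-1} · (x - mu)] = (2)·(0.7255) + (1)·(0.3725) + (0)·(-0.1569) = 1.8235.

Step 4 — take square root: d = √(1.8235) ≈ 1.3504.

d(x, mu) = √(1.8235) ≈ 1.3504


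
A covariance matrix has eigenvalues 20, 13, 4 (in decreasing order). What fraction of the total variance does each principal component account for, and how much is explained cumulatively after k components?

Step 1 — total variance = trace(Sigma) = Σ λ_i = 20 + 13 + 4 = 37.

Step 2 — fraction explained by component i = λ_i / Σ λ:
  PC1: 20/37 = 0.5405
  PC2: 13/37 = 0.3514
  PC3: 4/37 = 0.1081

Step 3 — cumulative fraction after k components = (λ_1 + ... + λ_k) / Σ λ:
  k = 1: 20/37 = 0.5405
  k = 2: (20 + 13)/37 = 33/37 = 0.8919
  k = 3: (20 + 13 + 4)/37 = 37/37 = 1

Summary (fraction, with percent):

explained: PC1 0.5405 (54.05%), PC2 0.3514 (35.14%), PC3 0.1081 (10.81%);  cumulative: 0.5405, 0.8919, 1


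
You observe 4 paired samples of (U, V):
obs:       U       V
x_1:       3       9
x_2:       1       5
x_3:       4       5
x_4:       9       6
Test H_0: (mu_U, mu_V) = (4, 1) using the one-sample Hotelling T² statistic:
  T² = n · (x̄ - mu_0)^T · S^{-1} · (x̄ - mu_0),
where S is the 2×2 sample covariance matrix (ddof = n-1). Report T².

Step 1 — sample mean vector:
  mean(U) = (3 + 1 + 4 + 9) / 4 = 17/4 = 4.25
  mean(V) = (9 + 5 + 5 + 6) / 4 = 25/4 = 6.25
  x̄ = (4.25, 6.25),  deviation x̄ - mu_0 = (4.25, 6.25) - (4, 1) = (0.25, 5.25).

Step 2 — sample covariance matrix, S[i,j] = (1/(n-1)) · Σ_k (x_{k,i} - mean_i) · (x_{k,j} - mean_j), divisor n-1 = 3:
  S[U,U] = ((-1.25)·(-1.25) + (-3.25)·(-3.25) + (-0.25)·(-0.25) + (4.75)·(4.75)) / 3 = 34.75/3 = 11.5833
  S[U,V] = ((-1.25)·(2.75) + (-3.25)·(-1.25) + (-0.25)·(-1.25) + (4.75)·(-0.25)) / 3 = -0.25/3 = -0.0833
  S[V,V] = ((2.75)·(2.75) + (-1.25)·(-1.25) + (-1.25)·(-1.25) + (-0.25)·(-0.25)) / 3 = 10.75/3 = 3.5833
  S = [[11.5833, -0.0833],
 [-0.0833, 3.5833]].

Step 3 — invert S. det(S) = 11.5833·3.5833 - (-0.0833)² = 41.5.
  S^{-1} = (1/det) · [[d, -b], [-b, a]] = [[0.0863, 0.002],
 [0.002, 0.2791]].

Step 4 — quadratic form (x̄ - mu_0)^T · S^{-1} · (x̄ - mu_0):
  S^{-1} · (x̄ - mu_0) = (0.0321, 1.4659),
  (x̄ - mu_0)^T · [...] = (0.25)·(0.0321) + (5.25)·(1.4659) = 7.7038.

Step 5 — scale by n: T² = 4 · 7.7038 = 30.8153.

T² ≈ 30.8153


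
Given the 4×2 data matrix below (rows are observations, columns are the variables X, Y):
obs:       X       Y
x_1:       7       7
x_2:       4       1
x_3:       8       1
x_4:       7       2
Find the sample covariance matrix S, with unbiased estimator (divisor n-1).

Step 1 — column means:
  mean(X) = (7 + 4 + 8 + 7) / 4 = 26/4 = 6.5
  mean(Y) = (7 + 1 + 1 + 2) / 4 = 11/4 = 2.75

Step 2 — sample covariance S[i,j] = (1/(n-1)) · Σ_k (x_{k,i} - mean_i) · (x_{k,j} - mean_j), with n-1 = 3.
  S[X,X] = ((0.5)·(0.5) + (-2.5)·(-2.5) + (1.5)·(1.5) + (0.5)·(0.5)) / 3 = 9/3 = 3
  S[X,Y] = ((0.5)·(4.25) + (-2.5)·(-1.75) + (1.5)·(-1.75) + (0.5)·(-0.75)) / 3 = 3.5/3 = 1.1667
  S[Y,Y] = ((4.25)·(4.25) + (-1.75)·(-1.75) + (-1.75)·(-1.75) + (-0.75)·(-0.75)) / 3 = 24.75/3 = 8.25

S is symmetric (S[j,i] = S[i,j]). Assembling:

S = [[3, 1.1667],
 [1.1667, 8.25]]


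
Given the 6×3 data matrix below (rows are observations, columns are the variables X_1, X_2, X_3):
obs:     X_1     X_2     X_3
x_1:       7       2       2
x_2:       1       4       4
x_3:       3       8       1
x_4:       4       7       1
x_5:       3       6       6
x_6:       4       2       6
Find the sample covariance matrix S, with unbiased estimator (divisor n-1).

Step 1 — column means:
  mean(X_1) = (7 + 1 + 3 + 4 + 3 + 4) / 6 = 22/6 = 3.6667
  mean(X_2) = (2 + 4 + 8 + 7 + 6 + 2) / 6 = 29/6 = 4.8333
  mean(X_3) = (2 + 4 + 1 + 1 + 6 + 6) / 6 = 20/6 = 3.3333

Step 2 — sample covariance S[i,j] = (1/(n-1)) · Σ_k (x_{k,i} - mean_i) · (x_{k,j} - mean_j), with n-1 = 5.
  S[X_1,X_1] = ((3.3333)·(3.3333) + (-2.6667)·(-2.6667) + (-0.6667)·(-0.6667) + (0.3333)·(0.3333) + (-0.6667)·(-0.6667) + (0.3333)·(0.3333)) / 5 = 19.3333/5 = 3.8667
  S[X_1,X_2] = ((3.3333)·(-2.8333) + (-2.6667)·(-0.8333) + (-0.6667)·(3.1667) + (0.3333)·(2.1667) + (-0.6667)·(1.1667) + (0.3333)·(-2.8333)) / 5 = -10.3333/5 = -2.0667
  S[X_1,X_3] = ((3.3333)·(-1.3333) + (-2.6667)·(0.6667) + (-0.6667)·(-2.3333) + (0.3333)·(-2.3333) + (-0.6667)·(2.6667) + (0.3333)·(2.6667)) / 5 = -6.3333/5 = -1.2667
  S[X_2,X_2] = ((-2.8333)·(-2.8333) + (-0.8333)·(-0.8333) + (3.1667)·(3.1667) + (2.1667)·(2.1667) + (1.1667)·(1.1667) + (-2.8333)·(-2.8333)) / 5 = 32.8333/5 = 6.5667
  S[X_2,X_3] = ((-2.8333)·(-1.3333) + (-0.8333)·(0.6667) + (3.1667)·(-2.3333) + (2.1667)·(-2.3333) + (1.1667)·(2.6667) + (-2.8333)·(2.6667)) / 5 = -13.6667/5 = -2.7333
  S[X_3,X_3] = ((-1.3333)·(-1.3333) + (0.6667)·(0.6667) + (-2.3333)·(-2.3333) + (-2.3333)·(-2.3333) + (2.6667)·(2.6667) + (2.6667)·(2.6667)) / 5 = 27.3333/5 = 5.4667

S is symmetric (S[j,i] = S[i,j]). Assembling:

S = [[3.8667, -2.0667, -1.2667],
 [-2.0667, 6.5667, -2.7333],
 [-1.2667, -2.7333, 5.4667]]


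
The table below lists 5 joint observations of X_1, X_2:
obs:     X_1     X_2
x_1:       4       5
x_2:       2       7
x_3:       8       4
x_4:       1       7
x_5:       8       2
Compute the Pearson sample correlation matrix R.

Step 1 — column means:
  mean(X_1) = (4 + 2 + 8 + 1 + 8) / 5 = 23/5 = 4.6
  mean(X_2) = (5 + 7 + 4 + 7 + 2) / 5 = 25/5 = 5

Step 2 — sample variances and covariances s[i,j] = (1/(n-1)) · Σ_k (x_{k,i} - mean_i) · (x_{k,j} - mean_j), with n-1 = 4:
  s[X_1,X_1] = ((-0.6)·(-0.6) + (-2.6)·(-2.6) + (3.4)·(3.4) + (-3.6)·(-3.6) + (3.4)·(3.4)) / 4 = 43.2/4 = 10.8
  s[X_1,X_2] = ((-0.6)·(0) + (-2.6)·(2) + (3.4)·(-1) + (-3.6)·(2) + (3.4)·(-3)) / 4 = -26/4 = -6.5
  s[X_2,X_2] = ((0)·(0) + (2)·(2) + (-1)·(-1) + (2)·(2) + (-3)·(-3)) / 4 = 18/4 = 4.5
  Sample standard deviations s_i = √(s[i,i]):
  s(X_1) = √(10.8) = 3.2863
  s(X_2) = √(4.5) = 2.1213

Step 3 — r_{ij} = s_{ij} / (s_i · s_j):
  r[X_1,X_1] = 1 (diagonal).
  r[X_1,X_2] = -6.5 / (3.2863 · 2.1213) = -6.5 / 6.9714 = -0.9324
  r[X_2,X_2] = 1 (diagonal).

R is symmetric with unit diagonal. Assembling:

R = [[1, -0.9324],
 [-0.9324, 1]]


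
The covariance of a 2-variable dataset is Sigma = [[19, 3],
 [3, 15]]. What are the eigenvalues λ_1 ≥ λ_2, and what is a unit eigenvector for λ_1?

Step 1 — characteristic polynomial of 2×2 Sigma:
  det(Sigma - λI) = λ² - trace · λ + det = 0.
  trace = 19 + 15 = 34, det = 19·15 - (3)² = 276.
Step 2 — discriminant:
  Δ = trace² - 4·det = 1156 - 1104 = 52.
Step 3 — eigenvalues:
  λ = (trace ± √Δ)/2 = (34 ± 7.2111)/2,
  λ_1 = 20.6056,  λ_2 = 13.3944.

Step 4 — unit eigenvector for λ_1: solve (Sigma - λ_1 I)v = 0. First row:
  (19 - 20.6056)·v_x + (3)·v_y = 0, i.e. (-1.6056)·v_x + (3)·v_y = 0,
  so v ∝ (b, λ_1 - a) = (3, 1.6056) = u.
  ||u|| = √((3)² + (1.6056)²) = √(11.5778) ≈ 3.4026,
  v_1 = u/||u|| ≈ (0.8817, 0.4719) (||v_1|| = 1).

λ_1 = 20.6056,  λ_2 = 13.3944;  v_1 ≈ (0.8817, 0.4719)


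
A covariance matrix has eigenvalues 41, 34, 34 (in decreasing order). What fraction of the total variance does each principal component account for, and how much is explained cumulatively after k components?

Step 1 — total variance = trace(Sigma) = Σ λ_i = 41 + 34 + 34 = 109.

Step 2 — fraction explained by component i = λ_i / Σ λ:
  PC1: 41/109 = 0.3761
  PC2: 34/109 = 0.3119
  PC3: 34/109 = 0.3119

Step 3 — cumulative fraction after k components = (λ_1 + ... + λ_k) / Σ λ:
  k = 1: 41/109 = 0.3761
  k = 2: (41 + 34)/109 = 75/109 = 0.6881
  k = 3: (41 + 34 + 34)/109 = 109/109 = 1

Summary (fraction, with percent):

explained: PC1 0.3761 (37.61%), PC2 0.3119 (31.19%), PC3 0.3119 (31.19%);  cumulative: 0.3761, 0.6881, 1


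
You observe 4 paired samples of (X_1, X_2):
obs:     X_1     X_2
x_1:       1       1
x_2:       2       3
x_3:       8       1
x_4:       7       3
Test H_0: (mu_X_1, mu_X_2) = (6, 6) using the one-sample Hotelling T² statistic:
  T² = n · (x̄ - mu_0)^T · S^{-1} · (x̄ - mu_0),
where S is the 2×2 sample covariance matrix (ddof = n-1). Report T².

Step 1 — sample mean vector:
  mean(X_1) = (1 + 2 + 8 + 7) / 4 = 18/4 = 4.5
  mean(X_2) = (1 + 3 + 1 + 3) / 4 = 8/4 = 2
  x̄ = (4.5, 2),  deviation x̄ - mu_0 = (4.5, 2) - (6, 6) = (-1.5, -4).

Step 2 — sample covariance matrix, S[i,j] = (1/(n-1)) · Σ_k (x_{k,i} - mean_i) · (x_{k,j} - mean_j), divisor n-1 = 3:
  S[X_1,X_1] = ((-3.5)·(-3.5) + (-2.5)·(-2.5) + (3.5)·(3.5) + (2.5)·(2.5)) / 3 = 37/3 = 12.3333
  S[X_1,X_2] = ((-3.5)·(-1) + (-2.5)·(1) + (3.5)·(-1) + (2.5)·(1)) / 3 = 0/3 = 0
  S[X_2,X_2] = ((-1)·(-1) + (1)·(1) + (-1)·(-1) + (1)·(1)) / 3 = 4/3 = 1.3333
  S = [[12.3333, 0],
 [0, 1.3333]].

Step 3 — invert S. det(S) = 12.3333·1.3333 - (0)² = 16.4444.
  S^{-1} = (1/det) · [[d, -b], [-b, a]] = [[0.0811, 0],
 [0, 0.75]].

Step 4 — quadratic form (x̄ - mu_0)^T · S^{-1} · (x̄ - mu_0):
  S^{-1} · (x̄ - mu_0) = (-0.1216, -3),
  (x̄ - mu_0)^T · [...] = (-1.5)·(-0.1216) + (-4)·(-3) = 12.1824.

Step 5 — scale by n: T² = 4 · 12.1824 = 48.7297.

T² ≈ 48.7297


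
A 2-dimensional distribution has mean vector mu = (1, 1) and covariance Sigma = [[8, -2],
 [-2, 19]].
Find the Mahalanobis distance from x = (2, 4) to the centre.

Step 1 — centre the observation: (x - mu) = (1, 3).

Step 2 — invert Sigma. det(Sigma) = 8·19 - (-2)² = 148.
  Sigma^{-1} = (1/det) · [[d, -b], [-b, a]] = [[0.1284, 0.0135],
 [0.0135, 0.0541]].

Step 3 — form the quadratic (x - mu)^T · Sigma^{-1} · (x - mu):
  Sigma^{-1} · (x - mu) = (0.1689, 0.1757).
  (x - mu)^T · [Sigma^{-1} · (x - mu)] = (1)·(0.1689) + (3)·(0.1757) = 0.6959.

Step 4 — take square root: d = √(0.6959) ≈ 0.8342.

d(x, mu) = √(0.6959) ≈ 0.8342


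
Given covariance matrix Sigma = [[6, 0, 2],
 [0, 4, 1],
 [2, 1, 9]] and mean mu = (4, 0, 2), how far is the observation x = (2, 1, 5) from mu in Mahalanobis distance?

Step 1 — centre the observation: (x - mu) = (-2, 1, 3).

Step 2 — invert Sigma (cofactor / det for 3×3, or solve directly):
  Sigma^{-1} = [[0.1804, 0.0103, -0.0412],
 [0.0103, 0.2577, -0.0309],
 [-0.0412, -0.0309, 0.1237]].

Step 3 — form the quadratic (x - mu)^T · Sigma^{-1} · (x - mu):
  Sigma^{-1} · (x - mu) = (-0.4742, 0.1443, 0.4227).
  (x - mu)^T · [Sigma^{-1} · (x - mu)] = (-2)·(-0.4742) + (1)·(0.1443) + (3)·(0.4227) = 2.3608.

Step 4 — take square root: d = √(2.3608) ≈ 1.5365.

d(x, mu) = √(2.3608) ≈ 1.5365


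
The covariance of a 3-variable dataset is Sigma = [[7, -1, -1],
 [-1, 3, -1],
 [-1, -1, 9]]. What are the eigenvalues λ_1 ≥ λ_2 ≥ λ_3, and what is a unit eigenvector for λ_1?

Step 1 — characteristic polynomial p(λ) = det(λI - Sigma) = λ³ - tr·λ² + c_1·λ - det, where tr = trace, c_1 = sum of the principal 2×2 minors, det = det(Sigma):
  tr = 7 + 3 + 9 = 19,
  c_1 = (7·3 - (-1)²) + (7·9 - (-1)²) + (3·9 - (-1)²) = 20 + 62 + 26 = 108,
  det = 7·(3·9 - (-1)²) - (-1)·((-1)·9 - (-1)·(-1)) + (-1)·((-1)·(-1) - 3·(-1)) = 7·(26) - (-1)·(-10) + (-1)·(4) = 168.
  So p(λ) = λ³ - 19λ² + 108λ - 168.
Step 2 — look for an integer root (rational root theorem: any rational root is an integer divisor of 168). Testing λ = 7:
  p(7) = 343 - 931 + 756 - 168 = 0  ✓
  Dividing out (λ - 7): p(λ) = (λ - 7)(λ² - 12λ + 24).
Step 3 — remaining eigenvalues from the quadratic λ² - 12λ + 24 = 0:
  Δ = 12² - 4·24 = 144 - 96 = 48,  λ = (12 ± √48)/2 = (12 ± 6.9282)/2 ≈ 9.4641 or 2.5359.
  Sorted: λ_1 = 9.4641,  λ_2 = 7,  λ_3 = 2.5359  (check: sum = 19 = tr ✓).

Step 4 — unit eigenvector for λ_1 ≈ 9.4641: v spans the null space of (Sigma - λ_1 I), whose rows are
  r_1 = (-2.4641, -1, -1),  r_2 = (-1, -6.4641, -1),  r_3 = (-1, -1, -0.4641).
  v is orthogonal to every row, so take v ∝ r_1 × r_2 = ((-1)·(-1) - (-1)·(-6.4641), (-1)·(-1) - (-2.4641)·(-1), (-2.4641)·(-6.4641) - (-1)·(-1)) ≈ (-5.4641, -1.4641, 14.9282).
  Rescale (multiply by -1 so the first nonzero entry is positive): u = (5.4641, 1.4641, -14.9282).
  ||u|| = √((5.4641)² + (1.4641)² + (-14.9282)²) = √(254.8513) ≈ 15.9641,  v_1 = u/||u|| ≈ (0.3423, 0.0917, -0.9351) (||v_1|| = 1).

λ_1 = 9.4641,  λ_2 = 7,  λ_3 = 2.5359;  v_1 ≈ (0.3423, 0.0917, -0.9351)


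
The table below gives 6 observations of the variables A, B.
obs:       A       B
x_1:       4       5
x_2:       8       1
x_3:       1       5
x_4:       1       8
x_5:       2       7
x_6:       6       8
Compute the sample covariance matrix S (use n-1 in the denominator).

Step 1 — column means:
  mean(A) = (4 + 8 + 1 + 1 + 2 + 6) / 6 = 22/6 = 3.6667
  mean(B) = (5 + 1 + 5 + 8 + 7 + 8) / 6 = 34/6 = 5.6667

Step 2 — sample covariance S[i,j] = (1/(n-1)) · Σ_k (x_{k,i} - mean_i) · (x_{k,j} - mean_j), with n-1 = 5.
  S[A,A] = ((0.3333)·(0.3333) + (4.3333)·(4.3333) + (-2.6667)·(-2.6667) + (-2.6667)·(-2.6667) + (-1.6667)·(-1.6667) + (2.3333)·(2.3333)) / 5 = 41.3333/5 = 8.2667
  S[A,B] = ((0.3333)·(-0.6667) + (4.3333)·(-4.6667) + (-2.6667)·(-0.6667) + (-2.6667)·(2.3333) + (-1.6667)·(1.3333) + (2.3333)·(2.3333)) / 5 = -21.6667/5 = -4.3333
  S[B,B] = ((-0.6667)·(-0.6667) + (-4.6667)·(-4.6667) + (-0.6667)·(-0.6667) + (2.3333)·(2.3333) + (1.3333)·(1.3333) + (2.3333)·(2.3333)) / 5 = 35.3333/5 = 7.0667

S is symmetric (S[j,i] = S[i,j]). Assembling:

S = [[8.2667, -4.3333],
 [-4.3333, 7.0667]]


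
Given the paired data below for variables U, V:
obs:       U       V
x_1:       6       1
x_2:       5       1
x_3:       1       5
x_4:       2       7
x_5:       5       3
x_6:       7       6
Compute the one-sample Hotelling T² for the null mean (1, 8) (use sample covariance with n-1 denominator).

Step 1 — sample mean vector:
  mean(U) = (6 + 5 + 1 + 2 + 5 + 7) / 6 = 26/6 = 4.3333
  mean(V) = (1 + 1 + 5 + 7 + 3 + 6) / 6 = 23/6 = 3.8333
  x̄ = (4.3333, 3.8333),  deviation x̄ - mu_0 = (4.3333, 3.8333) - (1, 8) = (3.3333, -4.1667).

Step 2 — sample covariance matrix, S[i,j] = (1/(n-1)) · Σ_k (x_{k,i} - mean_i) · (x_{k,j} - mean_j), divisor n-1 = 5:
  S[U,U] = ((1.6667)·(1.6667) + (0.6667)·(0.6667) + (-3.3333)·(-3.3333) + (-2.3333)·(-2.3333) + (0.6667)·(0.6667) + (2.6667)·(2.6667)) / 5 = 27.3333/5 = 5.4667
  S[U,V] = ((1.6667)·(-2.8333) + (0.6667)·(-2.8333) + (-3.3333)·(1.1667) + (-2.3333)·(3.1667) + (0.6667)·(-0.8333) + (2.6667)·(2.1667)) / 5 = -12.6667/5 = -2.5333
  S[V,V] = ((-2.8333)·(-2.8333) + (-2.8333)·(-2.8333) + (1.1667)·(1.1667) + (3.1667)·(3.1667) + (-0.8333)·(-0.8333) + (2.1667)·(2.1667)) / 5 = 32.8333/5 = 6.5667
  S = [[5.4667, -2.5333],
 [-2.5333, 6.5667]].

Step 3 — invert S. det(S) = 5.4667·6.5667 - (-2.5333)² = 29.48.
  S^{-1} = (1/det) · [[d, -b], [-b, a]] = [[0.2227, 0.0859],
 [0.0859, 0.1854]].

Step 4 — quadratic form (x̄ - mu_0)^T · S^{-1} · (x̄ - mu_0):
  S^{-1} · (x̄ - mu_0) = (0.3844, -0.4862),
  (x̄ - mu_0)^T · [...] = (3.3333)·(0.3844) + (-4.1667)·(-0.4862) = 3.3073.

Step 5 — scale by n: T² = 6 · 3.3073 = 19.844.

T² ≈ 19.844


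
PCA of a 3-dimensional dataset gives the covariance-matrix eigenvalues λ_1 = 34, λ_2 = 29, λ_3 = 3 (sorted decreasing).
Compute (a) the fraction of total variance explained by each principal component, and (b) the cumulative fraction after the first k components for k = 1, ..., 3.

Step 1 — total variance = trace(Sigma) = Σ λ_i = 34 + 29 + 3 = 66.

Step 2 — fraction explained by component i = λ_i / Σ λ:
  PC1: 34/66 = 0.5152
  PC2: 29/66 = 0.4394
  PC3: 3/66 = 0.0455

Step 3 — cumulative fraction after k components = (λ_1 + ... + λ_k) / Σ λ:
  k = 1: 34/66 = 0.5152
  k = 2: (34 + 29)/66 = 63/66 = 0.9545
  k = 3: (34 + 29 + 3)/66 = 66/66 = 1

Summary (fraction, with percent):

explained: PC1 0.5152 (51.52%), PC2 0.4394 (43.94%), PC3 0.0455 (4.55%);  cumulative: 0.5152, 0.9545, 1


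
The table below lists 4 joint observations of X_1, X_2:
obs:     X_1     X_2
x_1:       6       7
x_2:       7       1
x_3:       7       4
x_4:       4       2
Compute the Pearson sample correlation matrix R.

Step 1 — column means:
  mean(X_1) = (6 + 7 + 7 + 4) / 4 = 24/4 = 6
  mean(X_2) = (7 + 1 + 4 + 2) / 4 = 14/4 = 3.5

Step 2 — sample variances and covariances s[i,j] = (1/(n-1)) · Σ_k (x_{k,i} - mean_i) · (x_{k,j} - mean_j), with n-1 = 3:
  s[X_1,X_1] = ((0)·(0) + (1)·(1) + (1)·(1) + (-2)·(-2)) / 3 = 6/3 = 2
  s[X_1,X_2] = ((0)·(3.5) + (1)·(-2.5) + (1)·(0.5) + (-2)·(-1.5)) / 3 = 1/3 = 0.3333
  s[X_2,X_2] = ((3.5)·(3.5) + (-2.5)·(-2.5) + (0.5)·(0.5) + (-1.5)·(-1.5)) / 3 = 21/3 = 7
  Sample standard deviations s_i = √(s[i,i]):
  s(X_1) = √(2) = 1.4142
  s(X_2) = √(7) = 2.6458

Step 3 — r_{ij} = s_{ij} / (s_i · s_j):
  r[X_1,X_1] = 1 (diagonal).
  r[X_1,X_2] = 0.3333 / (1.4142 · 2.6458) = 0.3333 / 3.7417 = 0.0891
  r[X_2,X_2] = 1 (diagonal).

R is symmetric with unit diagonal. Assembling:

R = [[1, 0.0891],
 [0.0891, 1]]


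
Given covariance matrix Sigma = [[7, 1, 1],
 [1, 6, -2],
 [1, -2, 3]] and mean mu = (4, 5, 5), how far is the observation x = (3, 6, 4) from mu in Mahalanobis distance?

Step 1 — centre the observation: (x - mu) = (-1, 1, -1).

Step 2 — invert Sigma (cofactor / det for 3×3, or solve directly):
  Sigma^{-1} = [[0.1647, -0.0588, -0.0941],
 [-0.0588, 0.2353, 0.1765],
 [-0.0941, 0.1765, 0.4824]].

Step 3 — form the quadratic (x - mu)^T · Sigma^{-1} · (x - mu):
  Sigma^{-1} · (x - mu) = (-0.1294, 0.1176, -0.2118).
  (x - mu)^T · [Sigma^{-1} · (x - mu)] = (-1)·(-0.1294) + (1)·(0.1176) + (-1)·(-0.2118) = 0.4588.

Step 4 — take square root: d = √(0.4588) ≈ 0.6774.

d(x, mu) = √(0.4588) ≈ 0.6774


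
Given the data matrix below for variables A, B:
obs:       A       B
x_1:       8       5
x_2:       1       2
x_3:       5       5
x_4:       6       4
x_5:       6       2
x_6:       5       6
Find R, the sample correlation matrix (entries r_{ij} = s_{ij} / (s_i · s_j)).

Step 1 — column means:
  mean(A) = (8 + 1 + 5 + 6 + 6 + 5) / 6 = 31/6 = 5.1667
  mean(B) = (5 + 2 + 5 + 4 + 2 + 6) / 6 = 24/6 = 4

Step 2 — sample variances and covariances s[i,j] = (1/(n-1)) · Σ_k (x_{k,i} - mean_i) · (x_{k,j} - mean_j), with n-1 = 5:
  s[A,A] = ((2.8333)·(2.8333) + (-4.1667)·(-4.1667) + (-0.1667)·(-0.1667) + (0.8333)·(0.8333) + (0.8333)·(0.8333) + (-0.1667)·(-0.1667)) / 5 = 26.8333/5 = 5.3667
  s[A,B] = ((2.8333)·(1) + (-4.1667)·(-2) + (-0.1667)·(1) + (0.8333)·(0) + (0.8333)·(-2) + (-0.1667)·(2)) / 5 = 9/5 = 1.8
  s[B,B] = ((1)·(1) + (-2)·(-2) + (1)·(1) + (0)·(0) + (-2)·(-2) + (2)·(2)) / 5 = 14/5 = 2.8
  Sample standard deviations s_i = √(s[i,i]):
  s(A) = √(5.3667) = 2.3166
  s(B) = √(2.8) = 1.6733

Step 3 — r_{ij} = s_{ij} / (s_i · s_j):
  r[A,A] = 1 (diagonal).
  r[A,B] = 1.8 / (2.3166 · 1.6733) = 1.8 / 3.8764 = 0.4643
  r[B,B] = 1 (diagonal).

R is symmetric with unit diagonal. Assembling:

R = [[1, 0.4643],
 [0.4643, 1]]


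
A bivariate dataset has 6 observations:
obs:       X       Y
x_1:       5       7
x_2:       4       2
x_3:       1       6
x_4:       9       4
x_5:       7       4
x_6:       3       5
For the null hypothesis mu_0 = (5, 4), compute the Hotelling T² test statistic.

Step 1 — sample mean vector:
  mean(X) = (5 + 4 + 1 + 9 + 7 + 3) / 6 = 29/6 = 4.8333
  mean(Y) = (7 + 2 + 6 + 4 + 4 + 5) / 6 = 28/6 = 4.6667
  x̄ = (4.8333, 4.6667),  deviation x̄ - mu_0 = (4.8333, 4.6667) - (5, 4) = (-0.1667, 0.6667).

Step 2 — sample covariance matrix, S[i,j] = (1/(n-1)) · Σ_k (x_{k,i} - mean_i) · (x_{k,j} - mean_j), divisor n-1 = 5:
  S[X,X] = ((0.1667)·(0.1667) + (-0.8333)·(-0.8333) + (-3.8333)·(-3.8333) + (4.1667)·(4.1667) + (2.1667)·(2.1667) + (-1.8333)·(-1.8333)) / 5 = 40.8333/5 = 8.1667
  S[X,Y] = ((0.1667)·(2.3333) + (-0.8333)·(-2.6667) + (-3.8333)·(1.3333) + (4.1667)·(-0.6667) + (2.1667)·(-0.6667) + (-1.8333)·(0.3333)) / 5 = -7.3333/5 = -1.4667
  S[Y,Y] = ((2.3333)·(2.3333) + (-2.6667)·(-2.6667) + (1.3333)·(1.3333) + (-0.6667)·(-0.6667) + (-0.6667)·(-0.6667) + (0.3333)·(0.3333)) / 5 = 15.3333/5 = 3.0667
  S = [[8.1667, -1.4667],
 [-1.4667, 3.0667]].

Step 3 — invert S. det(S) = 8.1667·3.0667 - (-1.4667)² = 22.8933.
  S^{-1} = (1/det) · [[d, -b], [-b, a]] = [[0.134, 0.0641],
 [0.0641, 0.3567]].

Step 4 — quadratic form (x̄ - mu_0)^T · S^{-1} · (x̄ - mu_0):
  S^{-1} · (x̄ - mu_0) = (0.0204, 0.2271),
  (x̄ - mu_0)^T · [...] = (-0.1667)·(0.0204) + (0.6667)·(0.2271) = 0.148.

Step 5 — scale by n: T² = 6 · 0.148 = 0.8882.

T² ≈ 0.8882


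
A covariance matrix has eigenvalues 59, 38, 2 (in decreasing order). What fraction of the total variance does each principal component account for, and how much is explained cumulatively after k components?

Step 1 — total variance = trace(Sigma) = Σ λ_i = 59 + 38 + 2 = 99.

Step 2 — fraction explained by component i = λ_i / Σ λ:
  PC1: 59/99 = 0.596
  PC2: 38/99 = 0.3838
  PC3: 2/99 = 0.0202

Step 3 — cumulative fraction after k components = (λ_1 + ... + λ_k) / Σ λ:
  k = 1: 59/99 = 0.596
  k = 2: (59 + 38)/99 = 97/99 = 0.9798
  k = 3: (59 + 38 + 2)/99 = 99/99 = 1

Summary (fraction, with percent):

explained: PC1 0.596 (59.6%), PC2 0.3838 (38.38%), PC3 0.0202 (2.02%);  cumulative: 0.596, 0.9798, 1


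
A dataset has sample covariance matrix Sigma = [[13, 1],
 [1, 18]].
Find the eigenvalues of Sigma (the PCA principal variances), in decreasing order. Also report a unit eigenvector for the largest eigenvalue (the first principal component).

Step 1 — characteristic polynomial of 2×2 Sigma:
  det(Sigma - λI) = λ² - trace · λ + det = 0.
  trace = 13 + 18 = 31, det = 13·18 - (1)² = 233.
Step 2 — discriminant:
  Δ = trace² - 4·det = 961 - 932 = 29.
Step 3 — eigenvalues:
  λ = (trace ± √Δ)/2 = (31 ± 5.3852)/2,
  λ_1 = 18.1926,  λ_2 = 12.8074.

Step 4 — unit eigenvector for λ_1: solve (Sigma - λ_1 I)v = 0. First row:
  (13 - 18.1926)·v_x + (1)·v_y = 0, i.e. (-5.1926)·v_x + (1)·v_y = 0,
  so v ∝ (b, λ_1 - a) = (1, 5.1926) = u.
  ||u|| = √((1)² + (5.1926)²) = √(27.9629) ≈ 5.288,
  v_1 = u/||u|| ≈ (0.1891, 0.982) (||v_1|| = 1).

λ_1 = 18.1926,  λ_2 = 12.8074;  v_1 ≈ (0.1891, 0.982)


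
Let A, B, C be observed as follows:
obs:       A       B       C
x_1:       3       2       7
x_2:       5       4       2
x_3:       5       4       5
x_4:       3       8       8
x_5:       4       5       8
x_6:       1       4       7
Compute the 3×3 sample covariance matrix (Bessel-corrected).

Step 1 — column means:
  mean(A) = (3 + 5 + 5 + 3 + 4 + 1) / 6 = 21/6 = 3.5
  mean(B) = (2 + 4 + 4 + 8 + 5 + 4) / 6 = 27/6 = 4.5
  mean(C) = (7 + 2 + 5 + 8 + 8 + 7) / 6 = 37/6 = 6.1667

Step 2 — sample covariance S[i,j] = (1/(n-1)) · Σ_k (x_{k,i} - mean_i) · (x_{k,j} - mean_j), with n-1 = 5.
  S[A,A] = ((-0.5)·(-0.5) + (1.5)·(1.5) + (1.5)·(1.5) + (-0.5)·(-0.5) + (0.5)·(0.5) + (-2.5)·(-2.5)) / 5 = 11.5/5 = 2.3
  S[A,B] = ((-0.5)·(-2.5) + (1.5)·(-0.5) + (1.5)·(-0.5) + (-0.5)·(3.5) + (0.5)·(0.5) + (-2.5)·(-0.5)) / 5 = -0.5/5 = -0.1
  S[A,C] = ((-0.5)·(0.8333) + (1.5)·(-4.1667) + (1.5)·(-1.1667) + (-0.5)·(1.8333) + (0.5)·(1.8333) + (-2.5)·(0.8333)) / 5 = -10.5/5 = -2.1
  S[B,B] = ((-2.5)·(-2.5) + (-0.5)·(-0.5) + (-0.5)·(-0.5) + (3.5)·(3.5) + (0.5)·(0.5) + (-0.5)·(-0.5)) / 5 = 19.5/5 = 3.9
  S[B,C] = ((-2.5)·(0.8333) + (-0.5)·(-4.1667) + (-0.5)·(-1.1667) + (3.5)·(1.8333) + (0.5)·(1.8333) + (-0.5)·(0.8333)) / 5 = 7.5/5 = 1.5
  S[C,C] = ((0.8333)·(0.8333) + (-4.1667)·(-4.1667) + (-1.1667)·(-1.1667) + (1.8333)·(1.8333) + (1.8333)·(1.8333) + (0.8333)·(0.8333)) / 5 = 26.8333/5 = 5.3667

S is symmetric (S[j,i] = S[i,j]). Assembling:

S = [[2.3, -0.1, -2.1],
 [-0.1, 3.9, 1.5],
 [-2.1, 1.5, 5.3667]]


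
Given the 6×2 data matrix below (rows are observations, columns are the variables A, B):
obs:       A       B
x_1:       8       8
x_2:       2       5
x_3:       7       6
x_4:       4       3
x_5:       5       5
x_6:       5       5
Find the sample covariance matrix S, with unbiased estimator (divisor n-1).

Step 1 — column means:
  mean(A) = (8 + 2 + 7 + 4 + 5 + 5) / 6 = 31/6 = 5.1667
  mean(B) = (8 + 5 + 6 + 3 + 5 + 5) / 6 = 32/6 = 5.3333

Step 2 — sample covariance S[i,j] = (1/(n-1)) · Σ_k (x_{k,i} - mean_i) · (x_{k,j} - mean_j), with n-1 = 5.
  S[A,A] = ((2.8333)·(2.8333) + (-3.1667)·(-3.1667) + (1.8333)·(1.8333) + (-1.1667)·(-1.1667) + (-0.1667)·(-0.1667) + (-0.1667)·(-0.1667)) / 5 = 22.8333/5 = 4.5667
  S[A,B] = ((2.8333)·(2.6667) + (-3.1667)·(-0.3333) + (1.8333)·(0.6667) + (-1.1667)·(-2.3333) + (-0.1667)·(-0.3333) + (-0.1667)·(-0.3333)) / 5 = 12.6667/5 = 2.5333
  S[B,B] = ((2.6667)·(2.6667) + (-0.3333)·(-0.3333) + (0.6667)·(0.6667) + (-2.3333)·(-2.3333) + (-0.3333)·(-0.3333) + (-0.3333)·(-0.3333)) / 5 = 13.3333/5 = 2.6667

S is symmetric (S[j,i] = S[i,j]). Assembling:

S = [[4.5667, 2.5333],
 [2.5333, 2.6667]]


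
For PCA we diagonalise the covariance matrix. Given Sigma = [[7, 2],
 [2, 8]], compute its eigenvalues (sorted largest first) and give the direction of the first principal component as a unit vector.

Step 1 — characteristic polynomial of 2×2 Sigma:
  det(Sigma - λI) = λ² - trace · λ + det = 0.
  trace = 7 + 8 = 15, det = 7·8 - (2)² = 52.
Step 2 — discriminant:
  Δ = trace² - 4·det = 225 - 208 = 17.
Step 3 — eigenvalues:
  λ = (trace ± √Δ)/2 = (15 ± 4.1231)/2,
  λ_1 = 9.5616,  λ_2 = 5.4384.

Step 4 — unit eigenvector for λ_1: solve (Sigma - λ_1 I)v = 0. First row:
  (7 - 9.5616)·v_x + (2)·v_y = 0, i.e. (-2.5616)·v_x + (2)·v_y = 0,
  so v ∝ (b, λ_1 - a) = (2, 2.5616) = u.
  ||u|| = √((2)² + (2.5616)²) = √(10.5616) ≈ 3.2499,
  v_1 = u/||u|| ≈ (0.6154, 0.7882) (||v_1|| = 1).

λ_1 = 9.5616,  λ_2 = 5.4384;  v_1 ≈ (0.6154, 0.7882)


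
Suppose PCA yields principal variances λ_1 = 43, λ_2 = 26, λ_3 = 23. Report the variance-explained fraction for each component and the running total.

Step 1 — total variance = trace(Sigma) = Σ λ_i = 43 + 26 + 23 = 92.

Step 2 — fraction explained by component i = λ_i / Σ λ:
  PC1: 43/92 = 0.4674
  PC2: 26/92 = 0.2826
  PC3: 23/92 = 0.25

Step 3 — cumulative fraction after k components = (λ_1 + ... + λ_k) / Σ λ:
  k = 1: 43/92 = 0.4674
  k = 2: (43 + 26)/92 = 69/92 = 0.75
  k = 3: (43 + 26 + 23)/92 = 92/92 = 1

Summary (fraction, with percent):

explained: PC1 0.4674 (46.74%), PC2 0.2826 (28.26%), PC3 0.25 (25%);  cumulative: 0.4674, 0.75, 1


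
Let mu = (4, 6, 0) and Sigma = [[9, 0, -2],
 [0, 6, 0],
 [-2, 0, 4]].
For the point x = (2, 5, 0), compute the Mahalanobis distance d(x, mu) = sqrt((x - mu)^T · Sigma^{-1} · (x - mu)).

Step 1 — centre the observation: (x - mu) = (-2, -1, 0).

Step 2 — invert Sigma (cofactor / det for 3×3, or solve directly):
  Sigma^{-1} = [[0.125, 0, 0.0625],
 [0, 0.1667, 0],
 [0.0625, 0, 0.2812]].

Step 3 — form the quadratic (x - mu)^T · Sigma^{-1} · (x - mu):
  Sigma^{-1} · (x - mu) = (-0.25, -0.1667, -0.125).
  (x - mu)^T · [Sigma^{-1} · (x - mu)] = (-2)·(-0.25) + (-1)·(-0.1667) + (0)·(-0.125) = 0.6667.

Step 4 — take square root: d = √(0.6667) ≈ 0.8165.

d(x, mu) = √(0.6667) ≈ 0.8165


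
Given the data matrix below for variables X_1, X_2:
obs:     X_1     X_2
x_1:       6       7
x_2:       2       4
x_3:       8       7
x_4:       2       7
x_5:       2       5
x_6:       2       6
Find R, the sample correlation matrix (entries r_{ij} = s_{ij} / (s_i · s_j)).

Step 1 — column means:
  mean(X_1) = (6 + 2 + 8 + 2 + 2 + 2) / 6 = 22/6 = 3.6667
  mean(X_2) = (7 + 4 + 7 + 7 + 5 + 6) / 6 = 36/6 = 6

Step 2 — sample variances and covariances s[i,j] = (1/(n-1)) · Σ_k (x_{k,i} - mean_i) · (x_{k,j} - mean_j), with n-1 = 5:
  s[X_1,X_1] = ((2.3333)·(2.3333) + (-1.6667)·(-1.6667) + (4.3333)·(4.3333) + (-1.6667)·(-1.6667) + (-1.6667)·(-1.6667) + (-1.6667)·(-1.6667)) / 5 = 35.3333/5 = 7.0667
  s[X_1,X_2] = ((2.3333)·(1) + (-1.6667)·(-2) + (4.3333)·(1) + (-1.6667)·(1) + (-1.6667)·(-1) + (-1.6667)·(0)) / 5 = 10/5 = 2
  s[X_2,X_2] = ((1)·(1) + (-2)·(-2) + (1)·(1) + (1)·(1) + (-1)·(-1) + (0)·(0)) / 5 = 8/5 = 1.6
  Sample standard deviations s_i = √(s[i,i]):
  s(X_1) = √(7.0667) = 2.6583
  s(X_2) = √(1.6) = 1.2649

Step 3 — r_{ij} = s_{ij} / (s_i · s_j):
  r[X_1,X_1] = 1 (diagonal).
  r[X_1,X_2] = 2 / (2.6583 · 1.2649) = 2 / 3.3625 = 0.5948
  r[X_2,X_2] = 1 (diagonal).

R is symmetric with unit diagonal. Assembling:

R = [[1, 0.5948],
 [0.5948, 1]]
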